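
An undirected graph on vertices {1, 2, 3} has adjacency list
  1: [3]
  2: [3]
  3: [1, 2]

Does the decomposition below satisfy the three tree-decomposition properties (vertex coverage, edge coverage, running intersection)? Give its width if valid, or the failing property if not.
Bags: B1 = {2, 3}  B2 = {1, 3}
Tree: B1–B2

Yes; width 1.

Every vertex of G appears in some bag (union = {1, 2, 3}); every edge is covered by a bag; and for each vertex v the set of bags containing v is connected in the bag tree. The decomposition is therefore valid. The largest bag has 2 vertices, so the width is 1.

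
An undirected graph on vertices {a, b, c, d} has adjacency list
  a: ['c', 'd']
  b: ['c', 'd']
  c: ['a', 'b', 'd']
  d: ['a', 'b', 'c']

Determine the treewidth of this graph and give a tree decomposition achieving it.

Treewidth 2.
Bags: B1 = {b, c, d}  B2 = {a, c, d}
Tree: B1–B2

Each bag holds 3 vertices, so the decomposition has width 2, which upper-bounds the treewidth. Conversely, {a, c, d} is a clique of size 3, and the vertices of any clique must share a bag in every tree decomposition; so some bag has ≥ 3 vertices and tw(G) ≥ 2. The upper and lower bounds meet at 2, so that is the treewidth.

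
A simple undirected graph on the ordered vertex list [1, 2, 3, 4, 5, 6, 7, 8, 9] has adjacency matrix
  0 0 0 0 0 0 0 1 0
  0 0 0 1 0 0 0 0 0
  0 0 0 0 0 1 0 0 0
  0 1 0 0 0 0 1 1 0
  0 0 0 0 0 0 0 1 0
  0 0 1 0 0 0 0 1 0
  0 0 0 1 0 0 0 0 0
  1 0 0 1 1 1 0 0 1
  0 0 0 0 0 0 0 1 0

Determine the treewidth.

A width-1 tree decomposition is:
Bags: B1 = {6, 8}  B2 = {4, 8}  B3 = {3, 6}  B4 = {2, 4}  B5 = {4, 7}  B6 = {5, 8}  B7 = {8, 9}  B8 = {1, 8}
Tree: B1–B2, B1–B3, B2–B4, B4–B5, B2–B6, B6–B7, B6–B8
Every bag has size at most 2, so the width is 2 − 1 = 1 and tw(G) ≤ 1. Any graph with an edge has treewidth ≥ 1, and G has the edge 8–6. Combining the bounds, tw(G) = 1.

1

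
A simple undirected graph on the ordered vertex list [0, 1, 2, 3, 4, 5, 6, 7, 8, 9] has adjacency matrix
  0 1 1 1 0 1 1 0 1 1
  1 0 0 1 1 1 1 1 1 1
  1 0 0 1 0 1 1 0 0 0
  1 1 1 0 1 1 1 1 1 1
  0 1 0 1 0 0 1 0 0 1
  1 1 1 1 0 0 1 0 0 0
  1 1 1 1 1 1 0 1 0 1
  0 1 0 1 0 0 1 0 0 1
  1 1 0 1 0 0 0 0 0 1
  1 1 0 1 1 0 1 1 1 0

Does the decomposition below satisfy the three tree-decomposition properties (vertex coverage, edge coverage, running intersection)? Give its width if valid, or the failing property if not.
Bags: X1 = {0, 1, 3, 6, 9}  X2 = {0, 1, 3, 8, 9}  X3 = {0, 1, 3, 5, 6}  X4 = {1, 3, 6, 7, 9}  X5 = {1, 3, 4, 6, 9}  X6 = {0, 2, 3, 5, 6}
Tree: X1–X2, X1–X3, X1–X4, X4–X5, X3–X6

Yes; width 4.

Every vertex of G appears in some bag (union = {0, 1, 2, 3, 4, 5, 6, 7, 8, 9}); every edge is covered by a bag; and for each vertex v the set of bags containing v is connected in the bag tree. The decomposition is therefore valid. The largest bag has 5 vertices, so the width is 4.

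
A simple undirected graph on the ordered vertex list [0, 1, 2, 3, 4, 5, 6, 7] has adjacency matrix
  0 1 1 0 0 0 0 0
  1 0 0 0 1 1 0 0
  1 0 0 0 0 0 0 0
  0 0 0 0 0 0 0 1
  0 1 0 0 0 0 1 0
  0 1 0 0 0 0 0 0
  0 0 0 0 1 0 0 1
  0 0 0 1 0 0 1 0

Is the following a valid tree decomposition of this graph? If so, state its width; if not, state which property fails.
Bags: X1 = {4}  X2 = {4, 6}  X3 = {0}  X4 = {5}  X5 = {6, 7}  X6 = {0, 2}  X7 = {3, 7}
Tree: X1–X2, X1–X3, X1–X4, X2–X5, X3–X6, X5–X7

A tree decomposition must satisfy three properties: every vertex lies in some bag; for every edge, both endpoints lie together in some bag; and for every vertex, the bags containing it form a connected subtree. Here vertex 1 appears in no bag, so the decomposition is invalid.

No — vertex 1 appears in no bag.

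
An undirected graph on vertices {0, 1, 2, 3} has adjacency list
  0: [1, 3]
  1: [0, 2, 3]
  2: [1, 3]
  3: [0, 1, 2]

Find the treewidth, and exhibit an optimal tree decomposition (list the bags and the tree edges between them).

The largest bag has 3 vertices, giving width 2; this decomposition certifies tw(G) ≤ 2. Conversely, {0, 1, 3} is a clique of size 3, and the vertices of any clique must share a bag in every tree decomposition; so some bag has ≥ 3 vertices and tw(G) ≥ 2. Therefore the treewidth is 2.

Treewidth 2.
One such decomposition:
Bags: B1 = {1, 2, 3}  B2 = {0, 1, 3}
Tree: B1–B2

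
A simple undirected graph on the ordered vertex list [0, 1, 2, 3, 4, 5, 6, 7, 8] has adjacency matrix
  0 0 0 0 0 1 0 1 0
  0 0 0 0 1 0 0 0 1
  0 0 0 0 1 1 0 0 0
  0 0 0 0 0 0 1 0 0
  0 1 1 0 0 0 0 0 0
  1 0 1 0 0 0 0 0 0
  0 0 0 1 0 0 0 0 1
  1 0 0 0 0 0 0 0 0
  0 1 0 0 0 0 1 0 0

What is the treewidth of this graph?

A width-1 tree decomposition is:
Bags: B1 = {3, 6}  B2 = {6, 8}  B3 = {1, 8}  B4 = {1, 4}  B5 = {2, 4}  B6 = {2, 5}  B7 = {0, 5}  B8 = {0, 7}
Tree: B1–B2, B2–B3, B3–B4, B4–B5, B5–B6, B6–B7, B7–B8
Each bag holds 2 vertices, so the decomposition has width 1, which upper-bounds the treewidth. Any graph with an edge has treewidth ≥ 1, and G has the edge 3–6. Hence tw(G) = 1 exactly.

1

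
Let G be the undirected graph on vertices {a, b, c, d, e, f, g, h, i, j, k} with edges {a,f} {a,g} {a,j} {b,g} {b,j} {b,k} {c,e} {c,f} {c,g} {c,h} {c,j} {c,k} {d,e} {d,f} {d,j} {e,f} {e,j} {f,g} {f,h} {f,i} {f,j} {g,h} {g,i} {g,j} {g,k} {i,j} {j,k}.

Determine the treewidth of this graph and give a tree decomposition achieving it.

Each bag holds 4 vertices, so the decomposition has width 3, which upper-bounds the treewidth. For the lower bound, the 4 vertices {d, e, f, j} are pairwise adjacent, and any tree decomposition puts a clique entirely inside one bag — forcing width ≥ 3. Therefore the treewidth is 3.

Treewidth 3.
One such decomposition:
Bags: B1 = {c, g, j, k}  B2 = {c, f, g, j}  B3 = {c, e, f, j}  B4 = {b, g, j, k}  B5 = {c, f, g, h}  B6 = {a, f, g, j}  B7 = {d, e, f, j}  B8 = {f, g, i, j}
Tree: B1–B2, B2–B3, B1–B4, B2–B5, B2–B6, B3–B7, B6–B8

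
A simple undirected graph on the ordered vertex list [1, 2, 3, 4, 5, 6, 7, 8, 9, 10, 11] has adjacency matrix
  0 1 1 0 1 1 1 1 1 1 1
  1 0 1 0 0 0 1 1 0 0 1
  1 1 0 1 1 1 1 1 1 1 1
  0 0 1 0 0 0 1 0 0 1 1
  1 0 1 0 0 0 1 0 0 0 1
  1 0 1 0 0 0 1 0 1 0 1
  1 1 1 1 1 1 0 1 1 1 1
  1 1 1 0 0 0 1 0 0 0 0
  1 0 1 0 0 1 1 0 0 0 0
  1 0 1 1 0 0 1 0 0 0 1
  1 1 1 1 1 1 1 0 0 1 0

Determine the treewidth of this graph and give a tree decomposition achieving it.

Every bag has size at most 5, so the width is 5 − 1 = 4 and tw(G) ≤ 4. For the lower bound, the 5 vertices {1, 2, 3, 7, 8} are pairwise adjacent, and any tree decomposition puts a clique entirely inside one bag — forcing width ≥ 4. The upper and lower bounds meet at 4, so that is the treewidth.

Treewidth 4.
One optimal decomposition is:
Bags: B1 = {1, 2, 3, 7, 11}  B2 = {1, 2, 3, 7, 8}  B3 = {1, 3, 5, 7, 11}  B4 = {1, 3, 6, 7, 11}  B5 = {1, 3, 7, 10, 11}  B6 = {1, 3, 6, 7, 9}  B7 = {3, 4, 7, 10, 11}
Tree: B1–B2, B1–B3, B3–B4, B1–B5, B4–B6, B5–B7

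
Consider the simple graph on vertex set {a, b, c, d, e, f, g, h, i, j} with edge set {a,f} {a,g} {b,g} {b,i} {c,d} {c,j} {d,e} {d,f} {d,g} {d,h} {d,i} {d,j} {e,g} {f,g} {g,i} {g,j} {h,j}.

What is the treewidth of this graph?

A width-2 tree decomposition is:
Bags: B1 = {a, f, g}  B2 = {d, f, g}  B3 = {d, g, i}  B4 = {d, g, j}  B5 = {d, h, j}  B6 = {d, e, g}  B7 = {c, d, j}  B8 = {b, g, i}
Tree: B1–B2, B2–B3, B3–B4, B4–B5, B4–B6, B4–B7, B3–B8
Each bag holds 3 vertices, so the decomposition has width 2, which upper-bounds the treewidth. Conversely, {d, g, j} is a clique of size 3, and the vertices of any clique must share a bag in every tree decomposition; so some bag has ≥ 3 vertices and tw(G) ≥ 2. Hence tw(G) = 2 exactly.

2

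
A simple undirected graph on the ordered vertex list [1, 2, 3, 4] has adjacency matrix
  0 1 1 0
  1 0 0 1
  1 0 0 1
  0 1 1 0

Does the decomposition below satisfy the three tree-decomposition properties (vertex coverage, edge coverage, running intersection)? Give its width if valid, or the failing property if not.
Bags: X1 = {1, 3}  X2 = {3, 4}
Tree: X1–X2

No — vertex 2 appears in no bag.

A tree decomposition must satisfy three properties: every vertex lies in some bag; for every edge, both endpoints lie together in some bag; and for every vertex, the bags containing it form a connected subtree. Here vertex 2 appears in no bag, so the decomposition is invalid.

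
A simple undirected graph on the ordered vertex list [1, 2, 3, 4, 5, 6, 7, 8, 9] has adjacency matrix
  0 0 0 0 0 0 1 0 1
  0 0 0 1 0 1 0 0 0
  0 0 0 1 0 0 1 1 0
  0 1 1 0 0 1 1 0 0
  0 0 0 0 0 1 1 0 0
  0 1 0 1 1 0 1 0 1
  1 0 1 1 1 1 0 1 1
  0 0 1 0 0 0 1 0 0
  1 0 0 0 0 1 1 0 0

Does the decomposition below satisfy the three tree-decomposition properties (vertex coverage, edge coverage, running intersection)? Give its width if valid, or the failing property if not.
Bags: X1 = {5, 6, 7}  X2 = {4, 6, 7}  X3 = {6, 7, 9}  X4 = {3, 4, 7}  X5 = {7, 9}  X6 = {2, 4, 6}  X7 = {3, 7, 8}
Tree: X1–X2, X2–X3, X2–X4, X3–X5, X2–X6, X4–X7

No — vertex 1 appears in no bag.

A tree decomposition must satisfy three properties: every vertex lies in some bag; for every edge, both endpoints lie together in some bag; and for every vertex, the bags containing it form a connected subtree. Here vertex 1 appears in no bag, so the decomposition is invalid.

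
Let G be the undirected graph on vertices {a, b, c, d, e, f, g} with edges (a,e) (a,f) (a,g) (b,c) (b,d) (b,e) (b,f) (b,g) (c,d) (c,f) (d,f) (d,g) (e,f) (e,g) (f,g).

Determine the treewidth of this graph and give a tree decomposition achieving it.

Treewidth 3.
Bags: B1 = {b, d, f, g}  B2 = {b, e, f, g}  B3 = {a, e, f, g}  B4 = {b, c, d, f}
Tree: B1–B2, B2–B3, B1–B4

Every bag has size at most 4, so the width is 4 − 1 = 3 and tw(G) ≤ 3. For the lower bound, the 4 vertices {b, d, f, g} are pairwise adjacent, and any tree decomposition puts a clique entirely inside one bag — forcing width ≥ 3. Hence tw(G) = 3 exactly.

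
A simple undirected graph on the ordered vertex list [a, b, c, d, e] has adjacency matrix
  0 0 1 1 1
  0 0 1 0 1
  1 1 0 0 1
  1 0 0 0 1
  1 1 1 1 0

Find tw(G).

A width-2 tree decomposition is:
Bags: B1 = {a, d, e}  B2 = {a, c, e}  B3 = {b, c, e}
Tree: B1–B2, B2–B3
Each bag holds 3 vertices, so the decomposition has width 2, which upper-bounds the treewidth. For the lower bound, the 3 vertices {a, d, e} are pairwise adjacent, and any tree decomposition puts a clique entirely inside one bag — forcing width ≥ 2. Combining the bounds, tw(G) = 2.

2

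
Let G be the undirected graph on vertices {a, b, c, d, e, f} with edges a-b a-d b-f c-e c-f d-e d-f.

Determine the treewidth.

2

A width-2 tree decomposition is:
Bags: B1 = {c, d, e}  B2 = {c, d, f}  B3 = {a, d, f}  B4 = {a, b, f}
Tree: B1–B2, B2–B3, B3–B4
Each bag holds 3 vertices, so the decomposition has width 2, which upper-bounds the treewidth. The edges e–c–f–d–e form a cycle, so G is not a tree and its treewidth is at least 2. The upper and lower bounds meet at 2, so that is the treewidth.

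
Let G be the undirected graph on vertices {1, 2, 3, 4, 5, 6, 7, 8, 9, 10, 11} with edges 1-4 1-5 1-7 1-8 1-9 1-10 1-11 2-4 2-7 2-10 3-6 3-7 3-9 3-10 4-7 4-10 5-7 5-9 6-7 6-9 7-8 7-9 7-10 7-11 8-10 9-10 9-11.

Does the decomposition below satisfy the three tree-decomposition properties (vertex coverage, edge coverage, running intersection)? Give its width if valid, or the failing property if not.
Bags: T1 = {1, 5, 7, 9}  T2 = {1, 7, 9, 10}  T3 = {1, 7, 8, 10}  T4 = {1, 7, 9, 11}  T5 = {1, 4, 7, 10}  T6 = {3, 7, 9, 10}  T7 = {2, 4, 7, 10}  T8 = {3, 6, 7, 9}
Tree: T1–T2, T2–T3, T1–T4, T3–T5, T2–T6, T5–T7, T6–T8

Yes; width 3.

Checking the three conditions: (i) the bags cover all of {1, 2, 3, 4, 5, 6, 7, 8, 9, 10, 11}; (ii) for each edge, some bag contains both endpoints; (iii) the bags containing any fixed vertex form a subtree. All hold, so the decomposition is valid with width 4 − 1 = 3.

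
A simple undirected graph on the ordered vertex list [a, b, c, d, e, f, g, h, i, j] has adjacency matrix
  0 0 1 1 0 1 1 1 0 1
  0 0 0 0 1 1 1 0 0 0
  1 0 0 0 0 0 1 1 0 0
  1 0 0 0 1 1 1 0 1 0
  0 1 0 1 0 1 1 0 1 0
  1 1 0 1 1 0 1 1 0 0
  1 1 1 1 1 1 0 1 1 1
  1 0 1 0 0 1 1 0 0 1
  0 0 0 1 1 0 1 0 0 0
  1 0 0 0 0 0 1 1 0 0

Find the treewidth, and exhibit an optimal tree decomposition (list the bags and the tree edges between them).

Treewidth 3.
One optimal decomposition is:
Bags: B1 = {d, e, f, g}  B2 = {d, e, g, i}  B3 = {a, d, f, g}  B4 = {a, f, g, h}  B5 = {a, c, g, h}  B6 = {a, g, h, j}  B7 = {b, e, f, g}
Tree: B1–B2, B1–B3, B3–B4, B4–B5, B4–B6, B1–B7

Every bag has size at most 4, so the width is 4 − 1 = 3 and tw(G) ≤ 3. For the lower bound, the 4 vertices {a, g, h, j} are pairwise adjacent, and any tree decomposition puts a clique entirely inside one bag — forcing width ≥ 3. The upper and lower bounds meet at 3, so that is the treewidth.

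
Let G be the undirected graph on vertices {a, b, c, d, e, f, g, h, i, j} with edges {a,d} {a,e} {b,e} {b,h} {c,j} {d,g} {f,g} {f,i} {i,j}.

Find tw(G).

1

A width-1 tree decomposition is:
Bags: B1 = {b, h}  B2 = {b, e}  B3 = {a, e}  B4 = {a, d}  B5 = {d, g}  B6 = {f, g}  B7 = {f, i}  B8 = {i, j}  B9 = {c, j}
Tree: B1–B2, B2–B3, B3–B4, B4–B5, B5–B6, B6–B7, B7–B8, B8–B9
Each bag holds 2 vertices, so the decomposition has width 1, which upper-bounds the treewidth. Any graph with an edge has treewidth ≥ 1, and G has the edge h–b. Therefore the treewidth is 1.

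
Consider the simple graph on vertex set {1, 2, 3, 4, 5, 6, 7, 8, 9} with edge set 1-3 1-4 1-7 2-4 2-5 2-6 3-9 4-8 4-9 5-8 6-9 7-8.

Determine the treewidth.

3

A width-3 tree decomposition is:
Bags: B1 = {1, 3, 6, 9}  B2 = {1, 4, 6, 9}  B3 = {1, 2, 4, 6}  B4 = {1, 2, 4, 7}  B5 = {2, 4, 7, 8}  B6 = {2, 5, 7, 8}
Tree: B1–B2, B2–B3, B3–B4, B4–B5, B5–B6
The largest bag has 4 vertices, giving width 3; this decomposition certifies tw(G) ≤ 3. For the lower bound: the 4 vertex sets {3,6,9}, {1}, {4}, {2,5,7,8} are disjoint, each induces a connected subgraph, and every pair is joined by at least one edge of G. Contracting each set to a single vertex therefore yields K_{4} as a minor, and since treewidth is minor-monotone, tw(G) ≥ tw(K_{4}) = 3. Combining the bounds, tw(G) = 3.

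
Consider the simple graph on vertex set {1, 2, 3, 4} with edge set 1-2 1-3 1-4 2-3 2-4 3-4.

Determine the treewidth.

3

A width-3 tree decomposition is:
Bags: B1 = {1, 2, 3, 4}
Tree: (single bag)
A single bag containing all 4 vertices is trivially a valid decomposition of width 3. Conversely, {1, 2, 3, 4} is a clique of size 4, and the vertices of any clique must share a bag in every tree decomposition; so some bag has ≥ 4 vertices and tw(G) ≥ 3. Combining the bounds, tw(G) = 3.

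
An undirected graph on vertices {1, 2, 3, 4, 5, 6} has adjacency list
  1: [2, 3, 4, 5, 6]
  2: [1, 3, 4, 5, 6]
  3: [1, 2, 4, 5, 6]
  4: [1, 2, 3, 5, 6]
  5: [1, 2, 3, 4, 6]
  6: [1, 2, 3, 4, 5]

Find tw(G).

A width-5 tree decomposition is:
Bags: B1 = {1, 2, 3, 4, 5, 6}
Tree: (single bag)
With just one bag of size 6, the width is 6 − 1 = 5, so tw(G) ≤ 5. On the other hand G contains the 6-clique {1, 2, 3, 4, 5, 6}. A clique must lie in a single bag of any decomposition, so no decomposition can have width below 5. Combining the bounds, tw(G) = 5.

5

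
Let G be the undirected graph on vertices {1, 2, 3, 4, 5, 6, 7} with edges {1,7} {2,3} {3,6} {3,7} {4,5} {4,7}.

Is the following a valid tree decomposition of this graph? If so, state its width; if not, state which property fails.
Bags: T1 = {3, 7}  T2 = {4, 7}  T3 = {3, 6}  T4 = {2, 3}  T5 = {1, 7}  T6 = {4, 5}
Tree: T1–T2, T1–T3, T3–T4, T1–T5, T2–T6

Every vertex of G appears in some bag (union = {1, 2, 3, 4, 5, 6, 7}); every edge is covered by a bag; and for each vertex v the set of bags containing v is connected in the bag tree. The decomposition is therefore valid. The largest bag has 2 vertices, so the width is 1.

Yes; width 1.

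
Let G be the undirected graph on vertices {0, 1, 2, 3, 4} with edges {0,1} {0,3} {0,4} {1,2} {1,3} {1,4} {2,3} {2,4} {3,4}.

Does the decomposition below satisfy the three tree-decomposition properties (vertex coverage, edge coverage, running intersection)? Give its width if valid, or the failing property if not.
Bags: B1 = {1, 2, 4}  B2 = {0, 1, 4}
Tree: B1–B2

A tree decomposition must satisfy three properties: every vertex lies in some bag; for every edge, both endpoints lie together in some bag; and for every vertex, the bags containing it form a connected subtree. Here vertex 3 appears in no bag, so the decomposition is invalid.

No — vertex 3 appears in no bag.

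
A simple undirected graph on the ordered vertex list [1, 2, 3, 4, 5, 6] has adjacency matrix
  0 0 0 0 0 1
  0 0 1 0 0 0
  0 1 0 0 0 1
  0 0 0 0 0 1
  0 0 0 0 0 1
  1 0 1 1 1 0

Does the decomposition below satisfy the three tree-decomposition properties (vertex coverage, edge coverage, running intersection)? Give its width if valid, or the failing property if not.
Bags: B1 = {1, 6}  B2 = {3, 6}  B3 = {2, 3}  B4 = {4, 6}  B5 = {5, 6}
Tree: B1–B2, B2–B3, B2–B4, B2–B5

Every vertex of G appears in some bag (union = {1, 2, 3, 4, 5, 6}); every edge is covered by a bag; and for each vertex v the set of bags containing v is connected in the bag tree. The decomposition is therefore valid. The largest bag has 2 vertices, so the width is 1.

Yes; width 1.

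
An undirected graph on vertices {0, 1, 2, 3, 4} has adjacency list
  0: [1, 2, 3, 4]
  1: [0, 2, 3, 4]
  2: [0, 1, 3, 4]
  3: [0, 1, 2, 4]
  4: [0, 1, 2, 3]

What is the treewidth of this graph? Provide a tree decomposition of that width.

With just one bag of size 5, the width is 5 − 1 = 4, so tw(G) ≤ 4. On the other hand G contains the 5-clique {0, 1, 2, 3, 4}. A clique must lie in a single bag of any decomposition, so no decomposition can have width below 4. The upper and lower bounds meet at 4, so that is the treewidth.

Treewidth 4.
Bags: B1 = {0, 1, 2, 3, 4}
Tree: (single bag)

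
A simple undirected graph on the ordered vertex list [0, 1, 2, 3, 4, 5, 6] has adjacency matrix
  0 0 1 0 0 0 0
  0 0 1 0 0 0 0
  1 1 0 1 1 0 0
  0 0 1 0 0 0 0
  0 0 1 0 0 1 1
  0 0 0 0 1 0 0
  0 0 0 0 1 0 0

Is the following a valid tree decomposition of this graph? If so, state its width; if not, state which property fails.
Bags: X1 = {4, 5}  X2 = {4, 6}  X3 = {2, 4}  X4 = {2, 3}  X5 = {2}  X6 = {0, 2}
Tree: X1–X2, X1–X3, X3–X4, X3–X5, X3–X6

A tree decomposition must satisfy three properties: every vertex lies in some bag; for every edge, both endpoints lie together in some bag; and for every vertex, the bags containing it form a connected subtree. Here vertex 1 appears in no bag, so the decomposition is invalid.

No — vertex 1 appears in no bag.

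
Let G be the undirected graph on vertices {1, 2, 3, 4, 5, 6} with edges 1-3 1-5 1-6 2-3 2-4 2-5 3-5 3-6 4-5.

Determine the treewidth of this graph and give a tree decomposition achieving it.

Treewidth 2.
Bags: B1 = {2, 3, 5}  B2 = {1, 3, 5}  B3 = {2, 4, 5}  B4 = {1, 3, 6}
Tree: B1–B2, B1–B3, B2–B4

The largest bag has 3 vertices, giving width 2; this decomposition certifies tw(G) ≤ 2. Conversely, {1, 3, 5} is a clique of size 3, and the vertices of any clique must share a bag in every tree decomposition; so some bag has ≥ 3 vertices and tw(G) ≥ 2. Hence tw(G) = 2 exactly.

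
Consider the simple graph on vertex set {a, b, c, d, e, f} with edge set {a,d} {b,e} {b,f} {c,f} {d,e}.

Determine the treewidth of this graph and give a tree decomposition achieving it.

The largest bag has 2 vertices, giving width 1; this decomposition certifies tw(G) ≤ 1. Since G has at least one edge (e.g. a–d), it is not an edgeless graph, so tw(G) ≥ 1. The upper and lower bounds meet at 1, so that is the treewidth.

Treewidth 1.
One such decomposition:
Bags: B1 = {a, d}  B2 = {d, e}  B3 = {b, e}  B4 = {b, f}  B5 = {c, f}
Tree: B1–B2, B2–B3, B3–B4, B4–B5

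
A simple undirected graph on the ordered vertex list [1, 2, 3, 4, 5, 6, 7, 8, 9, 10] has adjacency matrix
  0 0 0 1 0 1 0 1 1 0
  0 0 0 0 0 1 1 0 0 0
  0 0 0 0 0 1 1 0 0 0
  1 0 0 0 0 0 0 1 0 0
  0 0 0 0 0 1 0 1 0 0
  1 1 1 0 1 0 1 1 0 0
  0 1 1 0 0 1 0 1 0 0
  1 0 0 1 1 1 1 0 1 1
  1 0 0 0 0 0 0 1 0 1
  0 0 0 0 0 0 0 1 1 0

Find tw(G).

A width-2 tree decomposition is:
Bags: B1 = {6, 7, 8}  B2 = {2, 6, 7}  B3 = {5, 6, 8}  B4 = {1, 6, 8}  B5 = {3, 6, 7}  B6 = {1, 4, 8}  B7 = {1, 8, 9}  B8 = {8, 9, 10}
Tree: B1–B2, B1–B3, B1–B4, B2–B5, B4–B6, B6–B7, B7–B8
Each bag holds 3 vertices, so the decomposition has width 2, which upper-bounds the treewidth. Conversely, {1, 8, 9} is a clique of size 3, and the vertices of any clique must share a bag in every tree decomposition; so some bag has ≥ 3 vertices and tw(G) ≥ 2. Therefore the treewidth is 2.

2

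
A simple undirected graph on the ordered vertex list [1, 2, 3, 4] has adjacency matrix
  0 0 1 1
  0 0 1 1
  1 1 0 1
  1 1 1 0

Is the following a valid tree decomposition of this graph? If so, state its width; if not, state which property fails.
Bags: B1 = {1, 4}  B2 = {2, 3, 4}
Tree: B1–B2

A tree decomposition must satisfy three properties: every vertex lies in some bag; for every edge, both endpoints lie together in some bag; and for every vertex, the bags containing it form a connected subtree. Here edge (3,1) lies in no bag, so the decomposition is invalid.

No — edge (3,1) lies in no bag.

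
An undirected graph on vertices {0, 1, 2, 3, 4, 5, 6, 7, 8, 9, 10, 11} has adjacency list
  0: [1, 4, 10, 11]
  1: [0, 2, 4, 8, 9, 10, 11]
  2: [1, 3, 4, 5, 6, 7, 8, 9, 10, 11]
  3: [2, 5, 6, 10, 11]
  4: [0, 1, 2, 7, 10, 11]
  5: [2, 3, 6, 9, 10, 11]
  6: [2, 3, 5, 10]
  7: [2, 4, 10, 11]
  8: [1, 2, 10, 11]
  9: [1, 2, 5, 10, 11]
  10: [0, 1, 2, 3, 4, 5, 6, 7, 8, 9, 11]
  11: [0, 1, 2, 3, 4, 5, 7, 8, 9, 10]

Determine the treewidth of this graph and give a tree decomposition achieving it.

Treewidth 4.
Bags: B1 = {1, 2, 9, 10, 11}  B2 = {1, 2, 8, 10, 11}  B3 = {1, 2, 4, 10, 11}  B4 = {2, 5, 9, 10, 11}  B5 = {2, 3, 5, 10, 11}  B6 = {2, 3, 5, 6, 10}  B7 = {0, 1, 4, 10, 11}  B8 = {2, 4, 7, 10, 11}
Tree: B1–B2, B1–B3, B1–B4, B4–B5, B5–B6, B3–B7, B3–B8

The largest bag has 5 vertices, giving width 4; this decomposition certifies tw(G) ≤ 4. On the other hand G contains the 5-clique {0, 1, 4, 10, 11}. A clique must lie in a single bag of any decomposition, so no decomposition can have width below 4. The upper and lower bounds meet at 4, so that is the treewidth.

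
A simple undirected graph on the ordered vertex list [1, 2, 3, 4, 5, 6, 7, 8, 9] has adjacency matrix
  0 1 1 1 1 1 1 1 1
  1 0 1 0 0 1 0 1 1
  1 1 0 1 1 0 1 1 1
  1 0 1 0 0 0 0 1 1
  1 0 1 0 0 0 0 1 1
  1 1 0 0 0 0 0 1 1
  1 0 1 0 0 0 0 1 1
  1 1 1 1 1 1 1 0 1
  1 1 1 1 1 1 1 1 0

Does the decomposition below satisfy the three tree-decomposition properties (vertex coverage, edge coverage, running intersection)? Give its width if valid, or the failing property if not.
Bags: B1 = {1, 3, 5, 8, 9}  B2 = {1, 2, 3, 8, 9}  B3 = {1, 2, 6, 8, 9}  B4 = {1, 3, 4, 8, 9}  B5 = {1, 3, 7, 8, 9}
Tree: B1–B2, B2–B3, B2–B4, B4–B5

Vertex coverage: the bags together contain {1, 2, 3, 4, 5, 6, 7, 8, 9}, the full vertex set. Edge coverage: each edge of G has both endpoints in at least one bag. Running intersection: for every vertex, the bags containing it form a connected subtree. All three properties hold, so this is a valid tree decomposition of width max|bag| − 1 = 4, and hence tw(G) ≤ 4.

Yes; width 4.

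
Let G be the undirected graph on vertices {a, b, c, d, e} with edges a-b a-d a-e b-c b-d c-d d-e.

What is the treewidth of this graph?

A width-2 tree decomposition is:
Bags: B1 = {a, b, d}  B2 = {b, c, d}  B3 = {a, d, e}
Tree: B1–B2, B1–B3
The largest bag has 3 vertices, giving width 2; this decomposition certifies tw(G) ≤ 2. For the lower bound, the 3 vertices {b, c, d} are pairwise adjacent, and any tree decomposition puts a clique entirely inside one bag — forcing width ≥ 2. Hence tw(G) = 2 exactly.

2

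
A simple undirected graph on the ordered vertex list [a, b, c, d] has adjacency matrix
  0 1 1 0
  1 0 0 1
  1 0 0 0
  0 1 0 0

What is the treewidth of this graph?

A width-1 tree decomposition is:
Bags: B1 = {a, b}  B2 = {b, d}  B3 = {a, c}
Tree: B1–B2, B1–B3
The largest bag has 2 vertices, giving width 1; this decomposition certifies tw(G) ≤ 1. Since G has at least one edge (e.g. a–b), it is not an edgeless graph, so tw(G) ≥ 1. Hence tw(G) = 1 exactly.

1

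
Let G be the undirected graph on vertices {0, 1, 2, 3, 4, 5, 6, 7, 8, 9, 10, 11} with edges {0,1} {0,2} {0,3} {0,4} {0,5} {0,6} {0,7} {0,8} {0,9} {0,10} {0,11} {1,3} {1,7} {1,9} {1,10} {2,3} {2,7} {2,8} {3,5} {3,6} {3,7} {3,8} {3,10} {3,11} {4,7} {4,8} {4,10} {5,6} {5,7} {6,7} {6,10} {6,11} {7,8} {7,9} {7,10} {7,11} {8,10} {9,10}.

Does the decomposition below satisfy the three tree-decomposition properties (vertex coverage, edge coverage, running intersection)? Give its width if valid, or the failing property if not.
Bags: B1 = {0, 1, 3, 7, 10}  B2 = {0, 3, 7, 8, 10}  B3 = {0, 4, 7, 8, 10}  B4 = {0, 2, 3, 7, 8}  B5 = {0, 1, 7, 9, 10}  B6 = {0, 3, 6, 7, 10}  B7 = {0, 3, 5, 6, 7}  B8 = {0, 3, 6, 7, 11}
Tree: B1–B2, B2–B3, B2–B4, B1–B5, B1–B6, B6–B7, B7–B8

Every vertex of G appears in some bag (union = {0, 1, 2, 3, 4, 5, 6, 7, 8, 9, 10, 11}); every edge is covered by a bag; and for each vertex v the set of bags containing v is connected in the bag tree. The decomposition is therefore valid. The largest bag has 5 vertices, so the width is 4.

Yes; width 4.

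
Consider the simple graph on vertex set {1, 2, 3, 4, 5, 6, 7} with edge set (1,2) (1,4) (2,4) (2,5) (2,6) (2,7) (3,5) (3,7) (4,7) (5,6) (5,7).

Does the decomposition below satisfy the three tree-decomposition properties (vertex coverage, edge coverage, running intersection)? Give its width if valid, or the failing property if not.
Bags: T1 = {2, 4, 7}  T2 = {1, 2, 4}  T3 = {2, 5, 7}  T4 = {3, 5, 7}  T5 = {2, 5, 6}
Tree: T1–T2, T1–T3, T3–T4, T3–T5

Yes; width 2.

Vertex coverage: the bags together contain {1, 2, 3, 4, 5, 6, 7}, the full vertex set. Edge coverage: each edge of G has both endpoints in at least one bag. Running intersection: for every vertex, the bags containing it form a connected subtree. All three properties hold, so this is a valid tree decomposition of width max|bag| − 1 = 2, and hence tw(G) ≤ 2.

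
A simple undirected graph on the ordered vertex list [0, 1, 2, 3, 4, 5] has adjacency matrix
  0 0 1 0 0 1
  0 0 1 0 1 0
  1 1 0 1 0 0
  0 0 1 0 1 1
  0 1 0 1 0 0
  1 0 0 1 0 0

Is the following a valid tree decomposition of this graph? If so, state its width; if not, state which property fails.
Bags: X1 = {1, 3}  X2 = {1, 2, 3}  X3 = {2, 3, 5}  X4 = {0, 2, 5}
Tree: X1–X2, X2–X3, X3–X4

No — vertex 4 appears in no bag.

A tree decomposition must satisfy three properties: every vertex lies in some bag; for every edge, both endpoints lie together in some bag; and for every vertex, the bags containing it form a connected subtree. Here vertex 4 appears in no bag, so the decomposition is invalid.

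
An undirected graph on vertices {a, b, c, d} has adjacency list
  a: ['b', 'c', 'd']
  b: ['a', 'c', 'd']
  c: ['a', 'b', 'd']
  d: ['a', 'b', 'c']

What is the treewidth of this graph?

A width-3 tree decomposition is:
Bags: B1 = {a, b, c, d}
Tree: (single bag)
With just one bag of size 4, the width is 4 − 1 = 3, so tw(G) ≤ 3. For the lower bound, the 4 vertices {a, b, c, d} are pairwise adjacent, and any tree decomposition puts a clique entirely inside one bag — forcing width ≥ 3. Therefore the treewidth is 3.

3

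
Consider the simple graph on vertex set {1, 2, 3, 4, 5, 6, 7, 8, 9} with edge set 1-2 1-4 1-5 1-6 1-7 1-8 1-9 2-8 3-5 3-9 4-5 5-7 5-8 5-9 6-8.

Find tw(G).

2

A width-2 tree decomposition is:
Bags: B1 = {1, 5, 7}  B2 = {1, 5, 8}  B3 = {1, 6, 8}  B4 = {1, 5, 9}  B5 = {1, 4, 5}  B6 = {1, 2, 8}  B7 = {3, 5, 9}
Tree: B1–B2, B2–B3, B1–B4, B2–B5, B3–B6, B4–B7
Every bag has size at most 3, so the width is 3 − 1 = 2 and tw(G) ≤ 2. Conversely, {1, 2, 8} is a clique of size 3, and the vertices of any clique must share a bag in every tree decomposition; so some bag has ≥ 3 vertices and tw(G) ≥ 2. Therefore the treewidth is 2.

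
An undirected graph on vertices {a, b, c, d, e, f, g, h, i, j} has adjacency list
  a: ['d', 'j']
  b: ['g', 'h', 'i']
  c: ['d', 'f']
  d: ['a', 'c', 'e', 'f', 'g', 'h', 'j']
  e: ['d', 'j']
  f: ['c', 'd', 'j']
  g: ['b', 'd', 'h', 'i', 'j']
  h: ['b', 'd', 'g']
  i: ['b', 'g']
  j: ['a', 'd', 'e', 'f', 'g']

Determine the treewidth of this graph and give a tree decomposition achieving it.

Every bag has size at most 3, so the width is 3 − 1 = 2 and tw(G) ≤ 2. On the other hand G contains the 3-clique {d, g, j}. A clique must lie in a single bag of any decomposition, so no decomposition can have width below 2. The upper and lower bounds meet at 2, so that is the treewidth.

Treewidth 2.
One optimal decomposition is:
Bags: B1 = {d, g, h}  B2 = {d, g, j}  B3 = {d, f, j}  B4 = {b, g, h}  B5 = {d, e, j}  B6 = {a, d, j}  B7 = {b, g, i}  B8 = {c, d, f}
Tree: B1–B2, B2–B3, B1–B4, B2–B5, B2–B6, B4–B7, B3–B8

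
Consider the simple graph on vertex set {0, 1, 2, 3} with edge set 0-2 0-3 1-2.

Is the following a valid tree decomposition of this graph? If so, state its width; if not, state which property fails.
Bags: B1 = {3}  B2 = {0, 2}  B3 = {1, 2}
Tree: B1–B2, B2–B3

A tree decomposition must satisfy three properties: every vertex lies in some bag; for every edge, both endpoints lie together in some bag; and for every vertex, the bags containing it form a connected subtree. Here edge (0,3) lies in no bag, so the decomposition is invalid.

No — edge (0,3) lies in no bag.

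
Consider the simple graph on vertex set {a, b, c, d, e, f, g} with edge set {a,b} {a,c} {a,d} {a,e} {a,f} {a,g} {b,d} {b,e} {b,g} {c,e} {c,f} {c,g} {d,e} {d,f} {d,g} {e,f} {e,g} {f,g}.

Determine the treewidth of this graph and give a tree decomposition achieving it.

Every bag has size at most 5, so the width is 5 − 1 = 4 and tw(G) ≤ 4. Conversely, {a, d, e, f, g} is a clique of size 5, and the vertices of any clique must share a bag in every tree decomposition; so some bag has ≥ 5 vertices and tw(G) ≥ 4. Combining the bounds, tw(G) = 4.

Treewidth 4.
Bags: B1 = {a, d, e, f, g}  B2 = {a, c, e, f, g}  B3 = {a, b, d, e, g}
Tree: B1–B2, B1–B3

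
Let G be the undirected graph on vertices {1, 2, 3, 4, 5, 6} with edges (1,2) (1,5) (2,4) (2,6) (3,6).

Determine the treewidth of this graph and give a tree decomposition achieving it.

The largest bag has 2 vertices, giving width 1; this decomposition certifies tw(G) ≤ 1. Any graph with an edge has treewidth ≥ 1, and G has the edge 2–1. The upper and lower bounds meet at 1, so that is the treewidth.

Treewidth 1.
One such decomposition:
Bags: B1 = {1, 2}  B2 = {2, 6}  B3 = {1, 5}  B4 = {2, 4}  B5 = {3, 6}
Tree: B1–B2, B1–B3, B2–B4, B2–B5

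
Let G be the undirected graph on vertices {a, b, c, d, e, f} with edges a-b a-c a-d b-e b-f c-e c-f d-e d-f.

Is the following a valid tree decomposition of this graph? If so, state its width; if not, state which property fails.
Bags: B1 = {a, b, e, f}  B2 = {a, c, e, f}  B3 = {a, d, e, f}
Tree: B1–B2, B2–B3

Every vertex of G appears in some bag (union = {a, b, c, d, e, f}); every edge is covered by a bag; and for each vertex v the set of bags containing v is connected in the bag tree. The decomposition is therefore valid. The largest bag has 4 vertices, so the width is 3.

Yes; width 3.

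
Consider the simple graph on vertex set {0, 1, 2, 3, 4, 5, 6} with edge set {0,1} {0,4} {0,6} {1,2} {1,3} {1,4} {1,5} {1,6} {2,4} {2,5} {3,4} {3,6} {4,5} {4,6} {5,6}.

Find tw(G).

3

A width-3 tree decomposition is:
Bags: B1 = {1, 4, 5, 6}  B2 = {0, 1, 4, 6}  B3 = {1, 2, 4, 5}  B4 = {1, 3, 4, 6}
Tree: B1–B2, B1–B3, B2–B4
Every bag has size at most 4, so the width is 4 − 1 = 3 and tw(G) ≤ 3. Conversely, {1, 2, 4, 5} is a clique of size 4, and the vertices of any clique must share a bag in every tree decomposition; so some bag has ≥ 4 vertices and tw(G) ≥ 3. Hence tw(G) = 3 exactly.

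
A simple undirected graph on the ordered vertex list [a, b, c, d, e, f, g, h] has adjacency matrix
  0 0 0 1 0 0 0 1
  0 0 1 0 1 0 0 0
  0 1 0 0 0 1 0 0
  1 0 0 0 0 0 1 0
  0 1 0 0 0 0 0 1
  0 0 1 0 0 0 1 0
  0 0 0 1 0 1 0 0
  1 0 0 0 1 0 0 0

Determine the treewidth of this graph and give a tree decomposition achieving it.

Every bag has size at most 3, so the width is 3 − 1 = 2 and tw(G) ≤ 2. For the lower bound, G contains the cycle e–b–c–f–g–d–a–h–e, so G is not a forest; only forests have treewidth ≤ 1, hence tw(G) ≥ 2. Combining the bounds, tw(G) = 2.

Treewidth 2.
One optimal decomposition is:
Bags: B1 = {b, c, e}  B2 = {c, e, f}  B3 = {e, f, g}  B4 = {d, e, g}  B5 = {a, d, e}  B6 = {a, e, h}
Tree: B1–B2, B2–B3, B3–B4, B4–B5, B5–B6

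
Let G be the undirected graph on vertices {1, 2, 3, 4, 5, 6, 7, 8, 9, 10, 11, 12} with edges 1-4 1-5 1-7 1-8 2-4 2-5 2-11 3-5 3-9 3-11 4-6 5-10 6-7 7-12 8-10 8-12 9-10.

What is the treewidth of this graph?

3

A width-3 tree decomposition is:
Bags: B1 = {4, 6, 7, 12}  B2 = {1, 4, 7, 12}  B3 = {1, 4, 8, 12}  B4 = {1, 2, 4, 8}  B5 = {1, 2, 5, 8}  B6 = {2, 5, 8, 10}  B7 = {2, 5, 10, 11}  B8 = {3, 5, 10, 11}  B9 = {3, 9, 10, 11}
Tree: B1–B2, B2–B3, B3–B4, B4–B5, B5–B6, B6–B7, B7–B8, B8–B9
Every bag has size at most 4, so the width is 4 − 1 = 3 and tw(G) ≤ 3. For the lower bound: the 4 vertex sets {6,7,12}, {4}, {1}, {2,5,8,10} are disjoint, each induces a connected subgraph, and every pair is joined by at least one edge of G. Contracting each set to a single vertex therefore yields K_{4} as a minor, and since treewidth is minor-monotone, tw(G) ≥ tw(K_{4}) = 3. Combining the bounds, tw(G) = 3.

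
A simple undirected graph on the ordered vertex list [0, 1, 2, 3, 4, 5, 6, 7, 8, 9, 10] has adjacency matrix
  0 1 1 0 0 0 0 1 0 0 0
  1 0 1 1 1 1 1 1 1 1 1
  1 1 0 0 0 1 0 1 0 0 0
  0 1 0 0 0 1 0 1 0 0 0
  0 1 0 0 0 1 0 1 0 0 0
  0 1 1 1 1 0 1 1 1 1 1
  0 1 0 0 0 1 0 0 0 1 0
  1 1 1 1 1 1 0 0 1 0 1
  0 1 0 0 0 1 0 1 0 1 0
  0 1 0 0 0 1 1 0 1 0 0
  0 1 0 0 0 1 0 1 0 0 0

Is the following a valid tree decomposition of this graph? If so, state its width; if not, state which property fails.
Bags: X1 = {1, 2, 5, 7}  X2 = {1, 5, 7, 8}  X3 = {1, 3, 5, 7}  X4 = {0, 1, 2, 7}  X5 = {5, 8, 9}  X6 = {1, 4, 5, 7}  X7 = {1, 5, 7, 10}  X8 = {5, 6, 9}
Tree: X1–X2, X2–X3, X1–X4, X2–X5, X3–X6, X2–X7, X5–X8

No — edge (1,9) lies in no bag.

A tree decomposition must satisfy three properties: every vertex lies in some bag; for every edge, both endpoints lie together in some bag; and for every vertex, the bags containing it form a connected subtree. Here edge (1,9) lies in no bag, so the decomposition is invalid.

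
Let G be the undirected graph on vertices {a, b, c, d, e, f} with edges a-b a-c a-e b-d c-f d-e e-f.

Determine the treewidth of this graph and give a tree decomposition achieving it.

Treewidth 2.
Bags: B1 = {a, c, f}  B2 = {a, e, f}  B3 = {a, b, e}  B4 = {b, d, e}
Tree: B1–B2, B2–B3, B3–B4

The largest bag has 3 vertices, giving width 2; this decomposition certifies tw(G) ≤ 2. For the lower bound, G contains the cycle c–f–e–a–c, so G is not a forest; only forests have treewidth ≤ 1, hence tw(G) ≥ 2. Hence tw(G) = 2 exactly.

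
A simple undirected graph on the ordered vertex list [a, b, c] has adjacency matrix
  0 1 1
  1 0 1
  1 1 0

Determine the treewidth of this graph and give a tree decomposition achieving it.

A single bag containing all 3 vertices is trivially a valid decomposition of width 2. On the other hand G contains the 3-clique {a, b, c}. A clique must lie in a single bag of any decomposition, so no decomposition can have width below 2. Therefore the treewidth is 2.

Treewidth 2.
One optimal decomposition is:
Bags: B1 = {a, b, c}
Tree: (single bag)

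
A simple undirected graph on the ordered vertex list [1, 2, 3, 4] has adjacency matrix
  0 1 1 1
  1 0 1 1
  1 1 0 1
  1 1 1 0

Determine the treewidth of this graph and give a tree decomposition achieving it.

A single bag containing all 4 vertices is trivially a valid decomposition of width 3. On the other hand G contains the 4-clique {1, 2, 3, 4}. A clique must lie in a single bag of any decomposition, so no decomposition can have width below 3. The upper and lower bounds meet at 3, so that is the treewidth.

Treewidth 3.
Bags: B1 = {1, 2, 3, 4}
Tree: (single bag)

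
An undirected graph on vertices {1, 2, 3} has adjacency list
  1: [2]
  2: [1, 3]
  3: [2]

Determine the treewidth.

1

A width-1 tree decomposition is:
Bags: B1 = {2, 3}  B2 = {1, 2}
Tree: B1–B2
Each bag holds 2 vertices, so the decomposition has width 1, which upper-bounds the treewidth. Since G has at least one edge (e.g. 2–3), it is not an edgeless graph, so tw(G) ≥ 1. Combining the bounds, tw(G) = 1.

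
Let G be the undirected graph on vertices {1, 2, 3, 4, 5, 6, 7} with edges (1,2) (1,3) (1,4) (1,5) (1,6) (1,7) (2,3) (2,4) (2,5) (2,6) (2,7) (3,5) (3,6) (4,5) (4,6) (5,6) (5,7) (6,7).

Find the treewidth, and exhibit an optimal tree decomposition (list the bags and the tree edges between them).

Treewidth 4.
Bags: B1 = {1, 2, 5, 6, 7}  B2 = {1, 2, 3, 5, 6}  B3 = {1, 2, 4, 5, 6}
Tree: B1–B2, B2–B3

Every bag has size at most 5, so the width is 5 − 1 = 4 and tw(G) ≤ 4. Conversely, {1, 2, 3, 5, 6} is a clique of size 5, and the vertices of any clique must share a bag in every tree decomposition; so some bag has ≥ 5 vertices and tw(G) ≥ 4. Combining the bounds, tw(G) = 4.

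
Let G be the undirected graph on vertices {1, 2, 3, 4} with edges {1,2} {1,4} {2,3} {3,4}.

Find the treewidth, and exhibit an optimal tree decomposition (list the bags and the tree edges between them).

Treewidth 2.
Bags: B1 = {2, 3, 4}  B2 = {1, 2, 4}
Tree: B1–B2

The largest bag has 3 vertices, giving width 2; this decomposition certifies tw(G) ≤ 2. For the lower bound, G contains the cycle 2–3–4–1–2, so G is not a forest; only forests have treewidth ≤ 1, hence tw(G) ≥ 2. Therefore the treewidth is 2.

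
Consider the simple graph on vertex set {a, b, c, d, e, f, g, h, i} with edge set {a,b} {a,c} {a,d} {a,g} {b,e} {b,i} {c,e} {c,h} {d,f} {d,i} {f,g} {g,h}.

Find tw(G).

A width-3 tree decomposition is:
Bags: B1 = {d, f, g, i}  B2 = {a, d, g, i}  B3 = {a, b, g, i}  B4 = {a, b, g, h}  B5 = {a, b, c, h}  B6 = {b, c, e, h}
Tree: B1–B2, B2–B3, B3–B4, B4–B5, B5–B6
Each bag holds 4 vertices, so the decomposition has width 3, which upper-bounds the treewidth. For the lower bound: the 4 vertex sets {d,f,i}, {g}, {a}, {b,c,e,h} are disjoint, each induces a connected subgraph, and every pair is joined by at least one edge of G. Contracting each set to a single vertex therefore yields K_{4} as a minor, and since treewidth is minor-monotone, tw(G) ≥ tw(K_{4}) = 3. Combining the bounds, tw(G) = 3.

3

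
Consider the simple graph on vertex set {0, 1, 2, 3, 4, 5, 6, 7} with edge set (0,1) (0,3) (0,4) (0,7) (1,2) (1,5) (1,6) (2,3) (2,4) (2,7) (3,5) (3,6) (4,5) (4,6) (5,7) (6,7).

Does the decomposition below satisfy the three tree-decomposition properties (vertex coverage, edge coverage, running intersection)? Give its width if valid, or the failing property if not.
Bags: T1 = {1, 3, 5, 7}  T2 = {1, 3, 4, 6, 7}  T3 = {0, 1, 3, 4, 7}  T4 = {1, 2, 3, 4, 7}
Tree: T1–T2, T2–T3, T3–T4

No — edge (4,5) lies in no bag.

A tree decomposition must satisfy three properties: every vertex lies in some bag; for every edge, both endpoints lie together in some bag; and for every vertex, the bags containing it form a connected subtree. Here edge (4,5) lies in no bag, so the decomposition is invalid.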